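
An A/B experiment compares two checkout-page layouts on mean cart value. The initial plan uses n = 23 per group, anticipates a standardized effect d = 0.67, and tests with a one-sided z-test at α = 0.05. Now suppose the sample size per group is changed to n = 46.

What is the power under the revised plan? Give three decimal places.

With n = 46 per group: δ = d·√(n/2) = 0.67 × √(46/2) = 3.2132. Critical value z_{0.05} = 1.645.
Revised power = P(Z > 1.645 − δ) = Φ(1.568) = 0.9416.

Power ≈ 0.942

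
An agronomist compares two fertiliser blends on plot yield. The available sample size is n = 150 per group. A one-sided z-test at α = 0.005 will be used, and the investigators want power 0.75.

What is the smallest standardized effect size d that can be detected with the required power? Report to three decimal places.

d ≈ 0.375

Need Φ(δ − 2.576) = 0.75, so δ = 2.576 + 0.674 = 3.250.
δ = d·√(n/2) ⇒ d = δ/√(n/2) = 3.250/√(150/2) = 0.3753.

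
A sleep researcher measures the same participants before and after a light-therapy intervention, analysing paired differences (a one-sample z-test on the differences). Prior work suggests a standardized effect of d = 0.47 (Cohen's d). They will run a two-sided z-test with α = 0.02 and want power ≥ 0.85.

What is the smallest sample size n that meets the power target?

For power 0.85 need Φ(δ − z_{0.01}) = 0.85, so δ = z_{0.01} + z_{0.15} = 2.326 + 1.036 = 3.363.
(The Φ(−δ − z_{α/2}) term is vanishingly small for δ > 0 and is dropped in the standard sample-size formula.)
δ = d·√n ⇒ n = (δ/d)² = (3.363 / 0.47)² = 51.19.
Rounding up, n = 52.

n = 52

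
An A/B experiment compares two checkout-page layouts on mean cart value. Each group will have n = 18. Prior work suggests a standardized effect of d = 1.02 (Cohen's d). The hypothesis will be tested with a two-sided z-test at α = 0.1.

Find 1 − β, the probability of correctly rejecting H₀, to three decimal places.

Noncentrality parameter: δ = d·√(n/2) = 1.02 × √(18/2) = 3.0600
Critical value for a two-sided test at α = 0.1: z_{α/2} = 1.645.
Power = Φ(δ − 1.645) + Φ(−δ − 1.645) = Φ(1.415) + Φ(-4.705) = 0.9215 + 0.0000 = 0.9215.

Power ≈ 0.921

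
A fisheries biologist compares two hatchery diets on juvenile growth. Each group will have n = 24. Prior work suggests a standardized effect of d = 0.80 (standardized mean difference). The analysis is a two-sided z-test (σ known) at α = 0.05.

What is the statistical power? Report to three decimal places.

Power ≈ 0.791

Noncentrality parameter: δ = d·√(n/2) = 0.80 × √(24/2) = 2.7713
Critical value for a two-sided test at α = 0.05: z_{α/2} = 1.960.
Power = Φ(δ − 1.960) + Φ(−δ − 1.960) = Φ(0.811) + Φ(-4.731) = 0.7914 + 0.0000 = 0.7914.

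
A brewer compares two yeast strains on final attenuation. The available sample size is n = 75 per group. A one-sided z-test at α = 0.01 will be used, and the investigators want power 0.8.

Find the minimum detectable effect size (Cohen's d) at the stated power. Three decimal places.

d ≈ 0.517

Need Φ(δ − 2.326) = 0.8, so δ = 2.326 + 0.842 = 3.168.
δ = d·√(n/2) ⇒ d = δ/√(n/2) = 3.168/√(75/2) = 0.5173.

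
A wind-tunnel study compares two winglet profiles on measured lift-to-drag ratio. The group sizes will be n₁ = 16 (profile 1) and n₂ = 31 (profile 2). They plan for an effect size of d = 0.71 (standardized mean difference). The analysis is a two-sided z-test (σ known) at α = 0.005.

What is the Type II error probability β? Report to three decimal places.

β ≈ 0.692

Noncentrality parameter: δ = d / √(1/n₁ + 1/n₂) = 0.71 / √(1/16 + 1/31) = 2.3065
Critical value for a two-sided test at α = 0.005: z_{α/2} = 2.807.
Power = Φ(δ − 2.807) + Φ(−δ − 2.807) = Φ(-0.501) + Φ(-5.114) = 0.3083 + 0.0000 = 0.3083.
Type II error: β = 1 − power = 1 − 0.3083 = 0.6917.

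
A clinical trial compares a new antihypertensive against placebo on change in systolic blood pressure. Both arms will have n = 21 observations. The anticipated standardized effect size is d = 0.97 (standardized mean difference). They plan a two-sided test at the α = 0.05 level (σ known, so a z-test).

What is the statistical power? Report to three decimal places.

Noncentrality parameter: λ = d·√(n/2) = 0.97 × √(21/2) = 3.1432
Two-sided α = 0.05 → critical value z_{0.025} = 1.960.
Power = Φ(λ − 1.960) + Φ(−λ − 1.960) = Φ(1.183) + Φ(-5.103) = 0.8816 + 0.0000 = 0.8816.

Power ≈ 0.882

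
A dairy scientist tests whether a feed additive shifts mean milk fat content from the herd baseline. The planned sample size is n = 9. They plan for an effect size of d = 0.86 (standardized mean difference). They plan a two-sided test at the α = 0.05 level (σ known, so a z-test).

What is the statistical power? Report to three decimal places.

Noncentrality parameter: δ = d·√n = 0.86 × √9 = 2.5800
Two-sided α = 0.05 → critical value z_{0.025} = 1.960.
Power = Φ(δ − 1.960) + Φ(−δ − 1.960) = Φ(0.620) + Φ(-4.540) = 0.7324 + 0.0000 = 0.7324.

Power ≈ 0.732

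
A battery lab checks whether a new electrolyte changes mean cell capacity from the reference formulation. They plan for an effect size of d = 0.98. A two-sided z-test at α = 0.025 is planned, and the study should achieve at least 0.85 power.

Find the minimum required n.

For power 0.85 need Φ(δ − z_{0.0125}) = 0.85, so δ = z_{0.0125} + z_{0.15} = 2.241 + 1.036 = 3.278.
(Ignoring the negligible lower-tail rejection probability gives the usual closed-form inversion.)
δ = d·√n ⇒ n = (δ/d)² = (3.278 / 0.98)² = 11.19.
Rounding up, n = 12.

n = 12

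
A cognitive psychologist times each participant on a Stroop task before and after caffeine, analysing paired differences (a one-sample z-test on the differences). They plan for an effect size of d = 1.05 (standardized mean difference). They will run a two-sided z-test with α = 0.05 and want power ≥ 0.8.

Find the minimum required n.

Set Φ(δ − 1.960) = 0.8; then δ − 1.960 = Φ⁻¹(0.8) = 0.842, giving δ = 2.802.
(Ignoring the negligible lower-tail rejection probability gives the usual closed-form inversion.)
δ = d·√n ⇒ n = (δ/d)² = (2.802 / 1.05)² = 7.12.
Round up to the next whole unit.

n = 8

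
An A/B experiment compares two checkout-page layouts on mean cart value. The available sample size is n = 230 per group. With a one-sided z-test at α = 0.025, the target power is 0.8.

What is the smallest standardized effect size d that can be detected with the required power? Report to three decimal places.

d ≈ 0.261

Required noncentrality: δ = z_{0.025} + z_{0.20} = 1.960 + 0.842 = 2.802.
δ = d·√(n/2) ⇒ d = δ/√(n/2) = 2.802/√(230/2) = 0.2612.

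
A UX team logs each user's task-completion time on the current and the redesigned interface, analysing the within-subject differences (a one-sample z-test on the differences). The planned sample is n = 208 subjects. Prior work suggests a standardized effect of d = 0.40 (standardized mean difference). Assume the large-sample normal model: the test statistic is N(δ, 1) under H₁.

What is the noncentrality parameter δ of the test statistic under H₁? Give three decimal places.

δ ≈ 5.769

The noncentrality parameter scales effect size by the design's sample-size factor: δ = d·√n = 0.40 × √208 = 5.7689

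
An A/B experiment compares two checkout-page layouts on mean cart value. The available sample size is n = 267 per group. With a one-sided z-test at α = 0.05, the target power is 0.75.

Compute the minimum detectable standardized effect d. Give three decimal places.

d ≈ 0.201

Required noncentrality: δ = z_{0.05} + z_{0.25} = 1.645 + 0.674 = 2.319.
δ = d·√(n/2) ⇒ d = δ/√(n/2) = 2.319/√(267/2) = 0.2007.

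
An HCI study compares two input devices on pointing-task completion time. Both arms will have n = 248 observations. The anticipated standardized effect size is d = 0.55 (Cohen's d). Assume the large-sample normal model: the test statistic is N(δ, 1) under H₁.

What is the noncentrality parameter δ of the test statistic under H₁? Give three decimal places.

The noncentrality parameter scales effect size by the design's sample-size factor: δ = d·√(n/2) = 0.55 × √(248/2) = 6.1245

δ ≈ 6.125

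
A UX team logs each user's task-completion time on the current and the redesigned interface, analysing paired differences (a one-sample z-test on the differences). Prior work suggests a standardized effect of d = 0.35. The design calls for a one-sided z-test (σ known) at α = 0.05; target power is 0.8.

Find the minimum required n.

For power 0.8 need Φ(δ − z_{0.05}) = 0.8, so δ = z_{0.05} + z_{0.20} = 1.645 + 0.842 = 2.486.
δ = d·√n ⇒ n = (δ/d)² = (2.486 / 0.35)² = 50.47.
Round up to the next whole unit.

n = 51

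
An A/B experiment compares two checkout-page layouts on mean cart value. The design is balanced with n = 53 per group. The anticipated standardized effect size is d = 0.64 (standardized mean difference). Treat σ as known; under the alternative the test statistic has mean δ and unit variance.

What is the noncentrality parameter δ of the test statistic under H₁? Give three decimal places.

δ ≈ 3.295

δ = d·√(n/2) = 0.64 × √(53/2) = 3.2946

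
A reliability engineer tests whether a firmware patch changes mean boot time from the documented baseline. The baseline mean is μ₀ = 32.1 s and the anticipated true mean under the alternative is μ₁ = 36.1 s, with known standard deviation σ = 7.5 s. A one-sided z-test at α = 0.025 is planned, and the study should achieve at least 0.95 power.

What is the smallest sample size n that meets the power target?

n = 46

Standardized effect: d = |μ₁ − μ₀| / σ = |36.1 − 32.1| / 7.5 = 0.5333
For power 0.95 need Φ(δ − z_{0.025}) = 0.95, so δ = z_{0.025} + z_{0.05} = 1.960 + 1.645 = 3.605.
δ = d·√n ⇒ n = (δ/d)² = (3.605 / 0.5333)² = 45.68.
Rounding up, n = 46.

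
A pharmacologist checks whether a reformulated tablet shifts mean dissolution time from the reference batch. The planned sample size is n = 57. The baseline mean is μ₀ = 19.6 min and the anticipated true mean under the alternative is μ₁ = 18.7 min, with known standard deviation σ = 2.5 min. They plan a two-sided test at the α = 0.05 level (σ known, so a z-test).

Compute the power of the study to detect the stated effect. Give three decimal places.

Standardized effect: d = |μ₁ − μ₀| / σ = |18.7 − 19.6| / 2.5 = 0.3600
Noncentrality parameter: λ = d·√n = 0.3600 × √57 = 2.7179
Two-sided α = 0.05 → critical value z_{0.025} = 1.960.
Power = Φ(λ − 1.960) + Φ(−λ − 1.960) = Φ(0.758) + Φ(-4.678) = 0.7758 + 0.0000 = 0.7758.

Power ≈ 0.776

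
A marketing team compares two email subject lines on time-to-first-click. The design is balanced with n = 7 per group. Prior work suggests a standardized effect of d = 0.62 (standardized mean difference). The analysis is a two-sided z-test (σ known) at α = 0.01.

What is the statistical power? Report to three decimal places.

Power ≈ 0.078

Noncentrality parameter: δ = d·√(n/2) = 0.62 × √(7/2) = 1.1599
Two-sided α = 0.01 → critical value z_{0.005} = 2.576.
Power = Φ(δ − 2.576) + Φ(−δ − 2.576) = Φ(-1.416) + Φ(-3.736) = 0.0784 + 0.0001 = 0.0785.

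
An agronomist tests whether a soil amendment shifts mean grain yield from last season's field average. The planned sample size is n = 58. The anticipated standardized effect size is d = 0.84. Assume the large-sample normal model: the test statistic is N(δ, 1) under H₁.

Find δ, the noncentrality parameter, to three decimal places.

δ = d·√n = 0.84 × √58 = 6.3972

δ ≈ 6.397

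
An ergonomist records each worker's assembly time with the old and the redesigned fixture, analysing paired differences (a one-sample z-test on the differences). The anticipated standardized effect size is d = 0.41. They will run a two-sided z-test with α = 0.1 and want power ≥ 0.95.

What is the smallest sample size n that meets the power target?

Set Φ(δ − 1.645) = 0.95; then δ − 1.645 = Φ⁻¹(0.95) = 1.645, giving δ = 3.290.
(The Φ(−δ − z_{α/2}) term is vanishingly small for δ > 0 and is dropped in the standard sample-size formula.)
δ = d·√n ⇒ n = (δ/d)² = (3.290 / 0.41)² = 64.38.
Rounding up, n = 65.

n = 65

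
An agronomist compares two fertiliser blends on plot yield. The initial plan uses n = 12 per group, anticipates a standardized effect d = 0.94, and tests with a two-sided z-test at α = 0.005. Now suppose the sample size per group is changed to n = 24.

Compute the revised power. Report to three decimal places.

Power ≈ 0.673

With n = 24 per group: δ = d·√(n/2) = 0.94 × √(24/2) = 3.2563. Critical value z_{0.0025} = 2.807.
Revised power = Φ(δ − 2.807) + Φ(−δ − 2.807) = Φ(0.449) + Φ(-6.063) = 0.6734 + 0.0000 = 0.6734.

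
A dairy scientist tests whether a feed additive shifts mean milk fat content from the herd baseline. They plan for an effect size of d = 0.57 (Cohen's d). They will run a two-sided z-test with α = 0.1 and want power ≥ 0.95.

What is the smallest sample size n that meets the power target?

n = 34

Set Φ(δ − 1.645) = 0.95; then δ − 1.645 = Φ⁻¹(0.95) = 1.645, giving δ = 3.290.
(For δ > 0 the lower-tail rejection region contributes negligibly to power, so the one-term inversion is standard.)
δ = d·√n ⇒ n = (δ/d)² = (3.290 / 0.57)² = 33.31.
Round up to the next whole unit.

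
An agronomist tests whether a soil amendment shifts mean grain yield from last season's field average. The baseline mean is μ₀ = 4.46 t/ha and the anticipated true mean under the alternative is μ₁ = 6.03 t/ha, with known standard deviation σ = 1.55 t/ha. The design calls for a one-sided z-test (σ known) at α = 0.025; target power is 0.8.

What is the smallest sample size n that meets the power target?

Standardized effect: d = |μ₁ − μ₀| / σ = |6.03 − 4.46| / 1.55 = 1.0129
Set Φ(δ − 1.960) = 0.8; then δ − 1.960 = Φ⁻¹(0.8) = 0.842, giving δ = 2.802.
δ = d·√n ⇒ n = (δ/d)² = (2.802 / 1.0129)² = 7.65.
Round up to the next whole unit.

n = 8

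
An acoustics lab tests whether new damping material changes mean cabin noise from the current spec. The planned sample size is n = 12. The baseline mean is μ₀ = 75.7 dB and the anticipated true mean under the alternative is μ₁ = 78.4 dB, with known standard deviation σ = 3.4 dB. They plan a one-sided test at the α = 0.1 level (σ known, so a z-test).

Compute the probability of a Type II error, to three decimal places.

Standardized effect: d = |μ₁ − μ₀| / σ = |78.4 − 75.7| / 3.4 = 0.7941
Noncentrality parameter: λ = d·√n = 0.7941 × √12 = 2.7509
Critical value for a one-sided test at α = 0.1: z_α = 1.282.
Power = P(Z > 1.282 − λ) = Φ(1.469) = 0.9291.
Type II error: β = 1 − power = 1 − 0.9291 = 0.0709.

β ≈ 0.071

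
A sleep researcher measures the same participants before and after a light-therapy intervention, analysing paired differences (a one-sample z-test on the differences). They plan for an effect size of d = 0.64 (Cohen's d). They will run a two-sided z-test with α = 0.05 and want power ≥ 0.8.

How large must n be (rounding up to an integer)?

For power 0.8 need Φ(δ − z_{0.025}) = 0.8, so δ = z_{0.025} + z_{0.20} = 1.960 + 0.842 = 2.802.
(The Φ(−δ − z_{α/2}) term is vanishingly small for δ > 0 and is dropped in the standard sample-size formula.)
δ = d·√n ⇒ n = (δ/d)² = (2.802 / 0.64)² = 19.16.
Rounding up, n = 20.

n = 20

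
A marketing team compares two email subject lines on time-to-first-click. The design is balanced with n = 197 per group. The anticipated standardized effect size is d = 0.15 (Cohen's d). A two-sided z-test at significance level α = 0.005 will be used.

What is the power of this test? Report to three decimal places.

Noncentrality parameter: δ = d·√(n/2) = 0.15 × √(197/2) = 1.4887
Two-sided α = 0.005 → critical value z_{0.0025} = 2.807.
Power = Φ(δ − 2.807) + Φ(−δ − 2.807) = Φ(-1.318) + Φ(-4.296) = 0.0937 + 0.0000 = 0.0937.

Power ≈ 0.094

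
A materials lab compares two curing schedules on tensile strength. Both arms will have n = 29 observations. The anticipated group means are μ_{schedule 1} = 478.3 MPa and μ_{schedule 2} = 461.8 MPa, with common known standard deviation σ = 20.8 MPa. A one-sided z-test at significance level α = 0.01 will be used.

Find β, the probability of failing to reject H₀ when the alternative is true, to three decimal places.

Standardized effect: d = |μ_{schedule 1} − μ_{schedule 2}| / σ = |478.3 − 461.8| / 20.8 = 0.7933
Noncentrality parameter: δ = d·√(n/2) = 0.7933 × √(29/2) = 3.0207
One-sided α = 0.01 → critical value z_{0.01} = 2.326.
Power = Φ(δ − 2.326) = Φ(0.694) = 0.7563.
Type II error: β = 1 − power = 1 − 0.7563 = 0.2437.

β ≈ 0.244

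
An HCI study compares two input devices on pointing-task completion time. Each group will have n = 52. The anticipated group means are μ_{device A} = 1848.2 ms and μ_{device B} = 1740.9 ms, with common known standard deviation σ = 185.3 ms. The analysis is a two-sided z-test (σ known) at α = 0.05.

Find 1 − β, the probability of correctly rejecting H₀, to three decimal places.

Standardized effect: d = |μ_{device A} − μ_{device B}| / σ = |1848.2 − 1740.9| / 185.3 = 0.5791
Noncentrality parameter: δ = d·√(n/2) = 0.5791 × √(52/2) = 2.9526
Two-sided α = 0.05 → critical value z_{0.025} = 1.960.
Power = Φ(δ − 1.960) + Φ(−δ − 1.960) = Φ(0.993) + Φ(-4.913) = 0.8396 + 0.0000 = 0.8396.

Power ≈ 0.840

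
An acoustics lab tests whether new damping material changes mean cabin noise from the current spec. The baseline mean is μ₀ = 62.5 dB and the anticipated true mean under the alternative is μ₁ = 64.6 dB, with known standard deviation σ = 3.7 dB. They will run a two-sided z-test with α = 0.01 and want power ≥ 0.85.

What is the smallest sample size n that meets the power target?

n = 41

Standardized effect: d = |μ₁ − μ₀| / σ = |64.6 − 62.5| / 3.7 = 0.5676
For power 0.85 need Φ(δ − z_{0.005}) = 0.85, so δ = z_{0.005} + z_{0.15} = 2.576 + 1.036 = 3.612.
(For δ > 0 the lower-tail rejection region contributes negligibly to power, so the one-term inversion is standard.)
δ = d·√n ⇒ n = (δ/d)² = (3.612 / 0.5676)² = 40.51.
Round up to the next whole unit.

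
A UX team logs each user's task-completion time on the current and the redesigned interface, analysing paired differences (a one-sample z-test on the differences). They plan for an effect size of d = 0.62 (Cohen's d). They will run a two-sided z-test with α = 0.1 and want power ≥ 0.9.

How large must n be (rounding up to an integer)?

n = 23

For power 0.9 need Φ(δ − z_{0.05}) = 0.9, so δ = z_{0.05} + z_{0.10} = 1.645 + 1.282 = 2.926.
(The Φ(−δ − z_{α/2}) term is vanishingly small for δ > 0 and is dropped in the standard sample-size formula.)
δ = d·√n ⇒ n = (δ/d)² = (2.926 / 0.62)² = 22.28.
Rounding up, n = 23.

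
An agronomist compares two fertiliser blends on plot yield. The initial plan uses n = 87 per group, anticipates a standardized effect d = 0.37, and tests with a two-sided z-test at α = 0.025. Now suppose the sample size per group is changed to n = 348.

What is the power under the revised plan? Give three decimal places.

With n = 348 per group: δ = d·√(n/2) = 0.37 × √(348/2) = 4.8806. Critical value z_{0.0125} = 2.241.
Revised power = Φ(δ − 2.241) + Φ(−δ − 2.241) = Φ(2.639) + Φ(-7.122) = 0.9958 + 0.0000 = 0.9958.

Power ≈ 0.996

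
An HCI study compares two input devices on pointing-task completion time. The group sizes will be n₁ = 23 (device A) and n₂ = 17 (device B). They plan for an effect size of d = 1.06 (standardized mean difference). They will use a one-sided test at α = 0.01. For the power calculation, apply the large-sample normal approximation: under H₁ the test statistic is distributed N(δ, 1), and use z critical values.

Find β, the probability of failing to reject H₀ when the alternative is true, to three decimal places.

β ≈ 0.162

Noncentrality parameter: δ = d / √(1/n₁ + 1/n₂) = 1.06 / √(1/23 + 1/17) = 3.3141
One-sided α = 0.01 → critical value z_{0.01} = 2.326.
Power = P(Z > 2.326 − δ) = Φ(0.988) = 0.8384.
Type II error: β = 1 − power = 1 − 0.8384 = 0.1616.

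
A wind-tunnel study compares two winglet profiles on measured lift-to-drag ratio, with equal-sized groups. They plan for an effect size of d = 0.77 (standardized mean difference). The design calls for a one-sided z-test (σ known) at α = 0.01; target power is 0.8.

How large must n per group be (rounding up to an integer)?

For power 0.8 need Φ(δ − z_{0.01}) = 0.8, so δ = z_{0.01} + z_{0.20} = 2.326 + 0.842 = 3.168.
δ = d·√(n/2) ⇒ n = 2(δ/d)² = 2 × (3.168 / 0.77)² = 33.85.
Round up to the next whole unit.

n = 34 per group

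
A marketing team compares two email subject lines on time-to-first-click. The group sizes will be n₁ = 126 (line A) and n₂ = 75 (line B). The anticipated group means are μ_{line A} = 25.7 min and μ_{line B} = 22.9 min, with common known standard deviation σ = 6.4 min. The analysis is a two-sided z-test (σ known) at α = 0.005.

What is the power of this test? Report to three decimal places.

Power ≈ 0.576

Standardized effect: d = |μ_{line A} − μ_{line B}| / σ = |25.7 − 22.9| / 6.4 = 0.4375
Noncentrality parameter: δ = d / √(1/n₁ + 1/n₂) = 0.4375 / √(1/126 + 1/75) = 2.9998
Two-sided α = 0.005 → critical value z_{0.0025} = 2.807.
Power = Φ(δ − 2.807) + Φ(−δ − 2.807) = Φ(0.193) + Φ(-5.807) = 0.5764 + 0.0000 = 0.5764.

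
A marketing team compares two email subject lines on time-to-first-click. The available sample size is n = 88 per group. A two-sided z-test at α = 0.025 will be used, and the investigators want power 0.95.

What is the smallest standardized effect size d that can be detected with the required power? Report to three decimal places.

d ≈ 0.586

Required noncentrality: δ = z_{0.0125} + z_{0.05} = 2.241 + 1.645 = 3.886.
(Lower-tail contribution to power is negligible for δ > 0.)
δ = d·√(n/2) ⇒ d = δ/√(n/2) = 3.886/√(88/2) = 0.5859.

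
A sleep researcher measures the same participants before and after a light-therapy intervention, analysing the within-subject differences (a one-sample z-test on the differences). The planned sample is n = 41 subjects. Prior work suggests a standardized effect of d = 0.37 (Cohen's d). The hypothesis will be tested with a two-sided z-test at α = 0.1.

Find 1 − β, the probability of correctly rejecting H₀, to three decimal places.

Noncentrality parameter: δ = d·√n = 0.37 × √41 = 2.3692
Two-sided α = 0.1 → critical value z_{0.05} = 1.645.
Power = Φ(δ − 1.645) + Φ(−δ − 1.645) = Φ(0.724) + Φ(-4.014) = 0.7656 + 0.0000 = 0.7656.

Power ≈ 0.766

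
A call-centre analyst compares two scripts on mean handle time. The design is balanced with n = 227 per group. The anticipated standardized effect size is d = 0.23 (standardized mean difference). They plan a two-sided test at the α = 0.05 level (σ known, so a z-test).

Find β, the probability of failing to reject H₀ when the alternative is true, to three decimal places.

Noncentrality parameter: δ = d·√(n/2) = 0.23 × √(227/2) = 2.4503
Critical value for a two-sided test at α = 0.05: z_{α/2} = 1.960.
Power = Φ(δ − 1.960) + Φ(−δ − 1.960) = Φ(0.490) + Φ(-4.410) = 0.6881 + 0.0000 = 0.6881.
Type II error: β = 1 − power = 1 − 0.6881 = 0.3119.

β ≈ 0.312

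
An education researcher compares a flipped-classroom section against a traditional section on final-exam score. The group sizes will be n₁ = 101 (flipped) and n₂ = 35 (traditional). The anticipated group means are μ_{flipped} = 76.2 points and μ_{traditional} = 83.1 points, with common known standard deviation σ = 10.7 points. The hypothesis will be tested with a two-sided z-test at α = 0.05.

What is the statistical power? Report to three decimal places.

Standardized effect: d = |μ_{flipped} − μ_{traditional}| / σ = |76.2 − 83.1| / 10.7 = 0.6449
Noncentrality parameter: δ = d / √(1/n₁ + 1/n₂) = 0.6449 / √(1/101 + 1/35) = 3.2877
Critical value for a two-sided test at α = 0.05: z_{α/2} = 1.960.
Power = Φ(δ − 1.960) + Φ(−δ − 1.960) = Φ(1.328) + Φ(-5.248) = 0.9079 + 0.0000 = 0.9079.

Power ≈ 0.908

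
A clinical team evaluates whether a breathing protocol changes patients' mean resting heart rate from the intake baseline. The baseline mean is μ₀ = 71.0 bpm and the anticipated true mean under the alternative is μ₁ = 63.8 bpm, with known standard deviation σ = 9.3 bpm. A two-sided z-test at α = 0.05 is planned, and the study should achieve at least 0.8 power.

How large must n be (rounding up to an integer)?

n = 14

Standardized effect: d = |μ₁ − μ₀| / σ = |63.8 − 71.0| / 9.3 = 0.7742
For power 0.8 need Φ(δ − z_{0.025}) = 0.8, so δ = z_{0.025} + z_{0.20} = 1.960 + 0.842 = 2.802.
(The Φ(−δ − z_{α/2}) term is vanishingly small for δ > 0 and is dropped in the standard sample-size formula.)
δ = d·√n ⇒ n = (δ/d)² = (2.802 / 0.7742)² = 13.10.
Round up to the next whole unit.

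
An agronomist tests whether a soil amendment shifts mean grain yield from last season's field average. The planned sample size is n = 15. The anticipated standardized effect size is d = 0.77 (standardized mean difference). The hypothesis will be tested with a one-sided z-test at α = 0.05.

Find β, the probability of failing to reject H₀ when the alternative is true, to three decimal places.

Noncentrality parameter: δ = d·√n = 0.77 × √15 = 2.9822
One-sided α = 0.05 → critical value z_{0.05} = 1.645.
Power = P(Z > 1.645 − δ) = Φ(1.337) = 0.9094.
Type II error: β = 1 − power = 1 − 0.9094 = 0.0906.

β ≈ 0.091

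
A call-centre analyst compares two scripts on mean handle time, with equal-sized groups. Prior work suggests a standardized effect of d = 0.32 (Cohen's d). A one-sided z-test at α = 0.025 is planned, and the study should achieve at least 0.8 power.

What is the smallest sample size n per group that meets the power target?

n = 154 per group

For power 0.8 need Φ(δ − z_{0.025}) = 0.8, so δ = z_{0.025} + z_{0.20} = 1.960 + 0.842 = 2.802.
δ = d·√(n/2) ⇒ n = 2(δ/d)² = 2 × (2.802 / 0.32)² = 153.30.
Round up to the next whole unit.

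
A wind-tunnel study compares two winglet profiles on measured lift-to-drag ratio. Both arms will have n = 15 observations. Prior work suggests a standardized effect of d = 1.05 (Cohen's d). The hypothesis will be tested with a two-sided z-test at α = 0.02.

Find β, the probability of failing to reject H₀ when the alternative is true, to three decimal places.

β ≈ 0.291

Noncentrality parameter: δ = d·√(n/2) = 1.05 × √(15/2) = 2.8755
Critical value for a two-sided test at α = 0.02: z_{α/2} = 2.326.
Power = Φ(δ − 2.326) + Φ(−δ − 2.326) = Φ(0.549) + Φ(-5.202) = 0.7086 + 0.0000 = 0.7086.
Type II error: β = 1 − power = 1 − 0.7086 = 0.2914.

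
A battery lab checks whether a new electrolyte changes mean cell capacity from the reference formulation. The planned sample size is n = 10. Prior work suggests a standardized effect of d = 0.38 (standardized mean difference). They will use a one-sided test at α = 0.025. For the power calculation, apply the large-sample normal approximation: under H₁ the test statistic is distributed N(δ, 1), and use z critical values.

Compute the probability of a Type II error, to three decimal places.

Noncentrality parameter: δ = d·√n = 0.38 × √10 = 1.2017
One-sided α = 0.025 → critical value z_{0.025} = 1.960.
Power = Φ(δ − 1.960) = Φ(-0.758) = 0.2241.
Type II error: β = 1 − power = 1 − 0.2241 = 0.7759.

β ≈ 0.776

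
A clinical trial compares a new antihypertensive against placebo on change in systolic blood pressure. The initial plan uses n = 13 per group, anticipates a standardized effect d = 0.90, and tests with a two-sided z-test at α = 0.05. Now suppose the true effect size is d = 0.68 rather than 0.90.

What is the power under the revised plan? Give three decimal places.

With d = 0.68: δ = d·√(n/2) = 0.68 × √(13/2) = 1.7337. Critical value z_{0.025} = 1.960.
Revised power = Φ(δ − 1.960) + Φ(−δ − 1.960) = Φ(-0.226) + Φ(-3.694) = 0.4105 + 0.0001 = 0.4106.

Power ≈ 0.411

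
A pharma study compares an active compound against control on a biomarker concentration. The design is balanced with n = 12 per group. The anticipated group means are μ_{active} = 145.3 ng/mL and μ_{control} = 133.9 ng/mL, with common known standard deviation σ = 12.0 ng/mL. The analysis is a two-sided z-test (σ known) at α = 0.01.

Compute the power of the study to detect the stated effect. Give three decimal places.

Standardized effect: d = |μ_{active} − μ_{control}| / σ = |145.3 − 133.9| / 12.0 = 0.9500
Noncentrality parameter: δ = d·√(n/2) = 0.9500 × √(12/2) = 2.3270
Critical value for a two-sided test at α = 0.01: z_{α/2} = 2.576.
Power = Φ(δ − 2.576) + Φ(−δ − 2.576) = Φ(-0.249) + Φ(-4.903) = 0.4018 + 0.0000 = 0.4018.

Power ≈ 0.402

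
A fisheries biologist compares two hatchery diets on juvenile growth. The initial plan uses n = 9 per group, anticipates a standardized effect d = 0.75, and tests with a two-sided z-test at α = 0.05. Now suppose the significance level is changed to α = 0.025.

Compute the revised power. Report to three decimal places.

δ = d·√(n/2) = 0.75 × √(9/2) = 1.5910 (unchanged). New critical value: z_{0.0125} = 2.241.
Revised power = Φ(δ − 2.241) + Φ(−δ − 2.241) = Φ(-0.650) + Φ(-3.832) = 0.2577 + 0.0001 = 0.2578.

Power ≈ 0.258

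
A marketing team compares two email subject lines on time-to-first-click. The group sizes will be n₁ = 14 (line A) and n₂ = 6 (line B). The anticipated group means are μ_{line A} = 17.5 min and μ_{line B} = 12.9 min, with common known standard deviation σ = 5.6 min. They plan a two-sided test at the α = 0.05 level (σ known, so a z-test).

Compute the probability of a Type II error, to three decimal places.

β ≈ 0.609

Standardized effect: d = |μ_{line A} − μ_{line B}| / σ = |17.5 − 12.9| / 5.6 = 0.8214
Noncentrality parameter: δ = d / √(1/n₁ + 1/n₂) = 0.8214 / √(1/14 + 1/6) = 1.6834
Two-sided α = 0.05 → critical value z_{0.025} = 1.960.
Power = Φ(δ − 1.960) + Φ(−δ − 1.960) = Φ(-0.277) + Φ(-3.643) = 0.3911 + 0.0001 = 0.3912.
Type II error: β = 1 − power = 1 − 0.3912 = 0.6088.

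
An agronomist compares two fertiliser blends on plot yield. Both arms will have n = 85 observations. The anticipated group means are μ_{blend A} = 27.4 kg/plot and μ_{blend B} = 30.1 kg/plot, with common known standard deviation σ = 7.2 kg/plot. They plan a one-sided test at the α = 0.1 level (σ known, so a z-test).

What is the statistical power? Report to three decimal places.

Standardized effect: d = |μ_{blend A} − μ_{blend B}| / σ = |27.4 − 30.1| / 7.2 = 0.3750
Noncentrality parameter: δ = d·√(n/2) = 0.3750 × √(85/2) = 2.4447
One-sided α = 0.1 → critical value z_{0.1} = 1.282.
Power = Φ(δ − 1.282) = Φ(1.163) = 0.8776.

Power ≈ 0.878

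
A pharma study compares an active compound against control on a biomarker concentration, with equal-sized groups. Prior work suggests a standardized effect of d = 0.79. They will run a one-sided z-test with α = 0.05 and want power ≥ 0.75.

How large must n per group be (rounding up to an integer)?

n = 18 per group

Set Φ(δ − 1.645) = 0.75; then δ − 1.645 = Φ⁻¹(0.75) = 0.674, giving δ = 2.319.
δ = d·√(n/2) ⇒ n = 2(δ/d)² = 2 × (2.319 / 0.79)² = 17.24.
Round up to the next whole unit.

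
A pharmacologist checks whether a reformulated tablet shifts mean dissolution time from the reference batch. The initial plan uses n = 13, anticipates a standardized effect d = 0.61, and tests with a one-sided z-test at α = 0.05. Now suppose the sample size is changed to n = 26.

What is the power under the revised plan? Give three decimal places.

Power ≈ 0.929

With n = 26: δ = d·√n = 0.61 × √26 = 3.1104. Critical value z_{0.05} = 1.645.
Revised power = P(Z > 1.645 − δ) = Φ(1.466) = 0.9286.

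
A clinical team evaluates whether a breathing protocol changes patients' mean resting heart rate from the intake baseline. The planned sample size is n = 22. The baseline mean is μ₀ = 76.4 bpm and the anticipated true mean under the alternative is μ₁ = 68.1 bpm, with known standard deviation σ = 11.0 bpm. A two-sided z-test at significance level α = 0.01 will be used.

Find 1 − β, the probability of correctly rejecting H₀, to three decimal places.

Standardized effect: d = |μ₁ − μ₀| / σ = |68.1 − 76.4| / 11.0 = 0.7545
Noncentrality parameter: δ = d·√n = 0.7545 × √22 = 3.5391
Two-sided α = 0.01 → critical value z_{0.005} = 2.576.
Power = Φ(δ − 2.576) + Φ(−δ − 2.576) = Φ(0.963) + Φ(-6.115) = 0.8323 + 0.0000 = 0.8323.

Power ≈ 0.832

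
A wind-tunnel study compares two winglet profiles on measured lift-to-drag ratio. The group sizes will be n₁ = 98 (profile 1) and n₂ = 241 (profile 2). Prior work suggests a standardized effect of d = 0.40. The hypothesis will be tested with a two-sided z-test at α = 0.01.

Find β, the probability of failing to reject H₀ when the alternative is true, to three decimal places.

β ≈ 0.223

Noncentrality parameter: δ = d / √(1/n₁ + 1/n₂) = 0.40 / √(1/98 + 1/241) = 3.3387
Two-sided α = 0.01 → critical value z_{0.005} = 2.576.
Power = Φ(δ − 2.576) + Φ(−δ − 2.576) = Φ(0.763) + Φ(-5.915) = 0.7772 + 0.0000 = 0.7772.
Type II error: β = 1 − power = 1 − 0.7772 = 0.2228.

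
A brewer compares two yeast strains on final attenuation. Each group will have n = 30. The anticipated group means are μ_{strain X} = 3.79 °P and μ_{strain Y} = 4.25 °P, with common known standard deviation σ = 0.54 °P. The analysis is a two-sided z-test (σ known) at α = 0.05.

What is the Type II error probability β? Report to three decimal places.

β ≈ 0.090

Standardized effect: d = |μ_{strain X} − μ_{strain Y}| / σ = |3.79 − 4.25| / 0.54 = 0.8519
Noncentrality parameter: δ = d·√(n/2) = 0.8519 × √(30/2) = 3.2992
Critical value for a two-sided test at α = 0.05: z_{α/2} = 1.960.
Power = Φ(δ − 1.960) + Φ(−δ − 1.960) = Φ(1.339) + Φ(-5.259) = 0.9098 + 0.0000 = 0.9098.
Type II error: β = 1 − power = 1 − 0.9098 = 0.0902.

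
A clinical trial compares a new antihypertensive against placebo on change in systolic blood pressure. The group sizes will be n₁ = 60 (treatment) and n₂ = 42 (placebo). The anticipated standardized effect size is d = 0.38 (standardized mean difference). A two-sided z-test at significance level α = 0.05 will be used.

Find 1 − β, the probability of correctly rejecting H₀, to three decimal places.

Noncentrality parameter: λ = d / √(1/n₁ + 1/n₂) = 0.38 / √(1/60 + 1/42) = 1.8888
Two-sided α = 0.05 → critical value z_{0.025} = 1.960.
Power = Φ(λ − 1.960) + Φ(−λ − 1.960) = Φ(-0.071) + Φ(-3.849) = 0.4716 + 0.0001 = 0.4717.

Power ≈ 0.472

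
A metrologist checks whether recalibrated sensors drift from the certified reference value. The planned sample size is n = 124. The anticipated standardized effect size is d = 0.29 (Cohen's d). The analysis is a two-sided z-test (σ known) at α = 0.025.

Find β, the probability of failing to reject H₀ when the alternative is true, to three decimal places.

β ≈ 0.162

Noncentrality parameter: δ = d·√n = 0.29 × √124 = 3.2293
Two-sided α = 0.025 → critical value z_{0.0125} = 2.241.
Power = Φ(δ − 2.241) + Φ(−δ − 2.241) = Φ(0.988) + Φ(-5.471) = 0.8384 + 0.0000 = 0.8384.
Type II error: β = 1 − power = 1 − 0.8384 = 0.1616.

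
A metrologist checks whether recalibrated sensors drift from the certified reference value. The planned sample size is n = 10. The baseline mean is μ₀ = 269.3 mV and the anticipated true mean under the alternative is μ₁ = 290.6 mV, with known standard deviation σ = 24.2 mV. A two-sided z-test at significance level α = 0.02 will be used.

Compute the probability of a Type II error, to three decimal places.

Standardized effect: d = |μ₁ − μ₀| / σ = |290.6 − 269.3| / 24.2 = 0.8802
Noncentrality parameter: δ = d·√n = 0.8802 × √10 = 2.7833
Critical value for a two-sided test at α = 0.02: z_{α/2} = 2.326.
Power = Φ(δ − 2.326) + Φ(−δ − 2.326) = Φ(0.457) + Φ(-5.110) = 0.6762 + 0.0000 = 0.6762.
Type II error: β = 1 − power = 1 − 0.6762 = 0.3238.

β ≈ 0.324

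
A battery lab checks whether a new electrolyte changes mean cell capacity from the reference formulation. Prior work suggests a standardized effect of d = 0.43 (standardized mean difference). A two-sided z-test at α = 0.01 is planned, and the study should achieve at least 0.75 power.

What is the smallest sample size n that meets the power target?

n = 58

For power 0.75 need Φ(δ − z_{0.005}) = 0.75, so δ = z_{0.005} + z_{0.25} = 2.576 + 0.674 = 3.250.
(Ignoring the negligible lower-tail rejection probability gives the usual closed-form inversion.)
δ = d·√n ⇒ n = (δ/d)² = (3.250 / 0.43)² = 57.14.
Round up to the next whole unit.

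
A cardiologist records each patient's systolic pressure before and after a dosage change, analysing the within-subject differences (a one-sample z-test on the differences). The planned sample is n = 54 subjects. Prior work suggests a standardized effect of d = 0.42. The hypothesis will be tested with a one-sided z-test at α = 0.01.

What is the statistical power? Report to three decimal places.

Noncentrality parameter: δ = d·√n = 0.42 × √54 = 3.0864
One-sided α = 0.01 → critical value z_{0.01} = 2.326.
Power = Φ(δ − 2.326) = Φ(0.760) = 0.7764.

Power ≈ 0.776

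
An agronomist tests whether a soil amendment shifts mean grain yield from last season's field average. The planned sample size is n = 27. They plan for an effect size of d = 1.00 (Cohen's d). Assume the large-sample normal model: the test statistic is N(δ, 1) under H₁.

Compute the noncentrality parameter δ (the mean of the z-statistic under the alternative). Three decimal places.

The noncentrality parameter scales effect size by the design's sample-size factor: δ = d·√n = 1.00 × √27 = 5.1962

δ ≈ 5.196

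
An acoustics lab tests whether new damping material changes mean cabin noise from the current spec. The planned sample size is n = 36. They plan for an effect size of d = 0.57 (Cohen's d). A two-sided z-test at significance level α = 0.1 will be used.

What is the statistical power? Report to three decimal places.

Power ≈ 0.962

Noncentrality parameter: δ = d·√n = 0.57 × √36 = 3.4200
Critical value for a two-sided test at α = 0.1: z_{α/2} = 1.645.
Power = Φ(δ − 1.645) + Φ(−δ − 1.645) = Φ(1.775) + Φ(-5.065) = 0.9621 + 0.0000 = 0.9621.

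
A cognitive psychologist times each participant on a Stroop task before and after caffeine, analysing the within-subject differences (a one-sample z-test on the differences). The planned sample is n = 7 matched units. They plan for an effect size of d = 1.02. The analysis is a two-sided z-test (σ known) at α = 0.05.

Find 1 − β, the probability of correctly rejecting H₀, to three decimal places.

Power ≈ 0.770

Noncentrality parameter: δ = d·√n = 1.02 × √7 = 2.6987
Two-sided α = 0.05 → critical value z_{0.025} = 1.960.
Power = Φ(δ − 1.960) + Φ(−δ − 1.960) = Φ(0.739) + Φ(-4.659) = 0.7700 + 0.0000 = 0.7700.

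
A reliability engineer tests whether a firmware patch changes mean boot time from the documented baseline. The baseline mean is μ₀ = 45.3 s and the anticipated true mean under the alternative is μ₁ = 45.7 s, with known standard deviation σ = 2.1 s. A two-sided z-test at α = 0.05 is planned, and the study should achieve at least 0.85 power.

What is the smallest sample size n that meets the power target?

n = 248

Standardized effect: d = |μ₁ − μ₀| / σ = |45.7 − 45.3| / 2.1 = 0.1905
Set Φ(δ − 1.960) = 0.85; then δ − 1.960 = Φ⁻¹(0.85) = 1.036, giving δ = 2.996.
(Ignoring the negligible lower-tail rejection probability gives the usual closed-form inversion.)
δ = d·√n ⇒ n = (δ/d)² = (2.996 / 0.1905)² = 247.47.
Round up to the next whole unit.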